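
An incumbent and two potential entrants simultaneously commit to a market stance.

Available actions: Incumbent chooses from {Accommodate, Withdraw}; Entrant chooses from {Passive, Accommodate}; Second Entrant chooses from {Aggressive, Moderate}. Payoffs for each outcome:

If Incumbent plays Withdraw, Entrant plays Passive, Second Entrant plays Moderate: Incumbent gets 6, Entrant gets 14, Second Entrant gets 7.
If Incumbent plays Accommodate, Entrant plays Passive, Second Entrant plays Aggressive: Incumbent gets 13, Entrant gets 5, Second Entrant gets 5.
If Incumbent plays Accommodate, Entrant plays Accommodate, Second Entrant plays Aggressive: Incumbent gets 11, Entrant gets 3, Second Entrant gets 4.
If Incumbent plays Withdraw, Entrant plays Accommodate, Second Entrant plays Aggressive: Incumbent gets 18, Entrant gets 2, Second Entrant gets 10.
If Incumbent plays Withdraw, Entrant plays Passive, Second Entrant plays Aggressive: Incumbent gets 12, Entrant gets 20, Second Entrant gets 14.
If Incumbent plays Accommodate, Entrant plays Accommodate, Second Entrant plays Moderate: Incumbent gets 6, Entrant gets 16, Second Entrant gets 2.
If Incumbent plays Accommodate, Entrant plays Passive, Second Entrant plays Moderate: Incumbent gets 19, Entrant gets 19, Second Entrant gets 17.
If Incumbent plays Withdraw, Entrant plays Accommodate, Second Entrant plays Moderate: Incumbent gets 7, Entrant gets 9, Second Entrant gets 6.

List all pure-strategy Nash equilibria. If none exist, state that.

(Accommodate, Passive, Moderate)

Incumbent against (Passive, Aggressive): payoffs 13, 12 → best response Accommodate.
Incumbent against (Passive, Moderate): payoffs 19, 6 → best response Accommodate.
Incumbent against (Accommodate, Aggressive): payoffs 11, 18 → best response Withdraw.
Incumbent against (Accommodate, Moderate): payoffs 6, 7 → best response Withdraw.
Entrant against (Accommodate, Aggressive): payoffs 5, 3 → best response Passive.
Entrant against (Accommodate, Moderate): payoffs 19, 16 → best response Passive.
Entrant against (Withdraw, Aggressive): payoffs 20, 2 → best response Passive.
Entrant against (Withdraw, Moderate): payoffs 14, 9 → best response Passive.
Second Entrant against (Accommodate, Passive): payoffs 5, 17 → best response Moderate.
Second Entrant against (Accommodate, Accommodate): payoffs 4, 2 → best response Aggressive.
Second Entrant against (Withdraw, Passive): payoffs 14, 7 → best response Aggressive.
Second Entrant against (Withdraw, Accommodate): payoffs 10, 6 → best response Aggressive.
Mutual best responses: (Accommodate, Passive, Moderate).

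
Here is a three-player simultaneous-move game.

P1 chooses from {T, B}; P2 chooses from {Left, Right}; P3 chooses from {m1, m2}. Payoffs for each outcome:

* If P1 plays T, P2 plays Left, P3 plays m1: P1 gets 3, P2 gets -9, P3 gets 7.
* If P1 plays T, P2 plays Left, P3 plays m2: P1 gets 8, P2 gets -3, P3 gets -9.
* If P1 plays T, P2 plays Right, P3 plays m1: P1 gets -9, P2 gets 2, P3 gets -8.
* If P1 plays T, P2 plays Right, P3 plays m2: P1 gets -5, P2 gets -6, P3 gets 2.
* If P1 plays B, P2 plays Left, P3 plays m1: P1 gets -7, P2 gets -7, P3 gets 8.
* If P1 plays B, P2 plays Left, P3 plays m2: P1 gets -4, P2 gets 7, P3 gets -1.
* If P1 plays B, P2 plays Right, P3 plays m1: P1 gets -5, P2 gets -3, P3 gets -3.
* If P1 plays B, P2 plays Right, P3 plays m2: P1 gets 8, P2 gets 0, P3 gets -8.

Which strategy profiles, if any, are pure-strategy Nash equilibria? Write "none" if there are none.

The unique pure-strategy Nash equilibrium is (B, Right, m1).

(T, Left, m1): P2 can switch to Right (-9 → 2). Not NE.
(T, Left, m2): P3 can switch to m1 (-9 → 7). Not NE.
(T, Right, m1): P1 can switch to B (-9 → -5). Not NE.
(T, Right, m2): P1 can switch to B (-5 → 8). Not NE.
(B, Left, m1): P1 can switch to T (-7 → 3). Not NE.
(B, Left, m2): P1 can switch to T (-4 → 8). Not NE.
(B, Right, m1): P1 gets -5, best alternative -9; P2 gets -3, best alternative -7; P3 gets -3, best alternative -8. No profitable deviation — NE.
(B, Right, m2): P2 can switch to Left (0 → 7). Not NE.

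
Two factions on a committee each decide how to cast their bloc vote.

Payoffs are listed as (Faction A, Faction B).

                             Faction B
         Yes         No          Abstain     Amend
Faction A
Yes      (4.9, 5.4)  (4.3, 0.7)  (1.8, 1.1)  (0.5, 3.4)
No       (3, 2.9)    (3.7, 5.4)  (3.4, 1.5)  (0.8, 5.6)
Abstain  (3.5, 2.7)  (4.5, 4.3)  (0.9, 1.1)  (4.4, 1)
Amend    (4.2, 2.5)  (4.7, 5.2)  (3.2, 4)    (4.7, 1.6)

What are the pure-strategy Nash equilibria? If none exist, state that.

The pure Nash equilibria are (Yes, Yes); (Amend, No).

Faction A against Yes: payoffs 4.9, 3, 3.5, 4.2 → best response Yes.
Faction A against No: payoffs 4.3, 3.7, 4.5, 4.7 → best response Amend.
Faction A against Abstain: payoffs 1.8, 3.4, 0.9, 3.2 → best response No.
Faction A against Amend: payoffs 0.5, 0.8, 4.4, 4.7 → best response Amend.
Faction B against Yes: payoffs 5.4, 0.7, 1.1, 3.4 → best response Yes.
Faction B against No: payoffs 2.9, 5.4, 1.5, 5.6 → best response Amend.
Faction B against Abstain: payoffs 2.7, 4.3, 1.1, 1 → best response No.
Faction B against Amend: payoffs 2.5, 5.2, 4, 1.6 → best response No.
Mutual best responses: (Yes, Yes); (Amend, No).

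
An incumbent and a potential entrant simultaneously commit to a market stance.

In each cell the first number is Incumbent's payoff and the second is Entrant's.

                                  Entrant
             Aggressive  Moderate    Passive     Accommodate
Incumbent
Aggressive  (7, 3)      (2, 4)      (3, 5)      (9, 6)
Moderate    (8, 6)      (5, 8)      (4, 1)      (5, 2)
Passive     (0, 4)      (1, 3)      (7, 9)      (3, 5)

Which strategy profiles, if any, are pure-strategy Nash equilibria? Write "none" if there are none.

Pure-strategy Nash equilibria: (Aggressive, Accommodate) and (Moderate, Moderate) and (Passive, Passive)

Incumbent against Aggressive: payoffs 7, 8, 0 → best response Moderate.
Incumbent against Moderate: payoffs 2, 5, 1 → best response Moderate.
Incumbent against Passive: payoffs 3, 4, 7 → best response Passive.
Incumbent against Accommodate: payoffs 9, 5, 3 → best response Aggressive.
Entrant against Aggressive: payoffs 3, 4, 5, 6 → best response Accommodate.
Entrant against Moderate: payoffs 6, 8, 1, 2 → best response Moderate.
Entrant against Passive: payoffs 4, 3, 9, 5 → best response Passive.
Mutual best responses: (Aggressive, Accommodate); (Moderate, Moderate); (Passive, Passive).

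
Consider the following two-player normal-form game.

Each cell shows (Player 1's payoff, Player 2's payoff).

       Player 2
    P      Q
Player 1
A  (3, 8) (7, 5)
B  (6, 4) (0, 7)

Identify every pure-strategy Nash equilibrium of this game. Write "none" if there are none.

This game has no pure Nash equilibrium.

Player 1 against P: payoffs 3, 6 → best response B.
Player 1 against Q: payoffs 7, 0 → best response A.
Player 2 against A: payoffs 8, 5 → best response P.
Player 2 against B: payoffs 4, 7 → best response Q.
No profile is a mutual best response for all players.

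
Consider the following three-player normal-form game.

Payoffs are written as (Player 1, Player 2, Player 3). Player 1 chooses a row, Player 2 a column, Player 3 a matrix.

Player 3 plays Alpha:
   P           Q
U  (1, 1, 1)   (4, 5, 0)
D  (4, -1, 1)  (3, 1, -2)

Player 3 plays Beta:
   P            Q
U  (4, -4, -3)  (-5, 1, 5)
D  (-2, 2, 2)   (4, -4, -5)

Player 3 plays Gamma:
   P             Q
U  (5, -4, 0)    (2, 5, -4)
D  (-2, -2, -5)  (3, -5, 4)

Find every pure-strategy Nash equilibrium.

This game has no pure Nash equilibrium.

Player 1 against (P, Alpha): payoffs 1, 4 → best response D.
Player 1 against (P, Beta): payoffs 4, -2 → best response U.
Player 1 against (P, Gamma): payoffs 5, -2 → best response U.
Player 1 against (Q, Alpha): payoffs 4, 3 → best response U.
Player 1 against (Q, Beta): payoffs -5, 4 → best response D.
Player 1 against (Q, Gamma): payoffs 2, 3 → best response D.
Player 2 against (U, Alpha): payoffs 1, 5 → best response Q.
Player 2 against (U, Beta): payoffs -4, 1 → best response Q.
Player 2 against (U, Gamma): payoffs -4, 5 → best response Q.
Player 2 against (D, Alpha): payoffs -1, 1 → best response Q.
Player 2 against (D, Beta): payoffs 2, -4 → best response P.
Player 2 against (D, Gamma): payoffs -2, -5 → best response P.
Player 3 against (U, P): payoffs 1, -3, 0 → best response Alpha.
Player 3 against (U, Q): payoffs 0, 5, -4 → best response Beta.
Player 3 against (D, P): payoffs 1, 2, -5 → best response Beta.
Player 3 against (D, Q): payoffs -2, -5, 4 → best response Gamma.
No profile is a mutual best response for all players.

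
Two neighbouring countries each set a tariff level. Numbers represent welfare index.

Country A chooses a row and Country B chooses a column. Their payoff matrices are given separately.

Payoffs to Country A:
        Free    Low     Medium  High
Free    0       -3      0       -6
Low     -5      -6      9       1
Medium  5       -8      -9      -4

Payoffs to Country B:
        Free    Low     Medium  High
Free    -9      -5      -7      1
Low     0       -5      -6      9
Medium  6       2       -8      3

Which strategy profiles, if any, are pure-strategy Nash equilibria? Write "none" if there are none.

The pure Nash equilibria are (Low, High) and (Medium, Free).

For each player, find the best response to each opponent profile; mutual best responses are the pure NE.
Country A against Free: payoffs 0, -5, 5 → best response Medium.
Country A against Low: payoffs -3, -6, -8 → best response Free.
Country A against Medium: payoffs 0, 9, -9 → best response Low.
Country A against High: payoffs -6, 1, -4 → best response Low.
Country B against Free: payoffs -9, -5, -7, 1 → best response High.
Country B against Low: payoffs 0, -5, -6, 9 → best response High.
Country B against Medium: payoffs 6, 2, -8, 3 → best response Free.
Mutual best responses: (Low, High); (Medium, Free).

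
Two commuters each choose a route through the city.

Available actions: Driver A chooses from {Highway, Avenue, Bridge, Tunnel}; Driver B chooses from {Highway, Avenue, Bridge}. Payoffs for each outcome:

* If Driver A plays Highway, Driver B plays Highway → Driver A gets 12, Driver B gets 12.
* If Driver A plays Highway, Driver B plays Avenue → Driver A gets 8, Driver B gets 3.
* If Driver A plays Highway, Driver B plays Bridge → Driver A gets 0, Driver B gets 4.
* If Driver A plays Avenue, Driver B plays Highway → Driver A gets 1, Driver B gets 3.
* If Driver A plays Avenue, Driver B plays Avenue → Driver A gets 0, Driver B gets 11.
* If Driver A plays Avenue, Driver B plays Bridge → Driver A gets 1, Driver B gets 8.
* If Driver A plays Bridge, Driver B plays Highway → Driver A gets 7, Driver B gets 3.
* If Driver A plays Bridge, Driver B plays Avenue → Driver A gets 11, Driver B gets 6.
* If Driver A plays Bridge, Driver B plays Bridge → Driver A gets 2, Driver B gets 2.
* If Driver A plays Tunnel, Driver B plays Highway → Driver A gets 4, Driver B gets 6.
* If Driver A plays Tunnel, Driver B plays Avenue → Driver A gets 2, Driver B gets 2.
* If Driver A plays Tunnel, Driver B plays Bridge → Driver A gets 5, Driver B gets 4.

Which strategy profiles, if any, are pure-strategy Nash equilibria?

Driver A against Highway: payoffs 12, 1, 7, 4 → best response Highway.
Driver A against Avenue: payoffs 8, 0, 11, 2 → best response Bridge.
Driver A against Bridge: payoffs 0, 1, 2, 5 → best response Tunnel.
Driver B against Highway: payoffs 12, 3, 4 → best response Highway.
Driver B against Avenue: payoffs 3, 11, 8 → best response Avenue.
Driver B against Bridge: payoffs 3, 6, 2 → best response Avenue.
Driver B against Tunnel: payoffs 6, 2, 4 → best response Highway.
Mutual best responses: (Highway, Highway); (Bridge, Avenue).

(Highway, Highway); (Bridge, Avenue)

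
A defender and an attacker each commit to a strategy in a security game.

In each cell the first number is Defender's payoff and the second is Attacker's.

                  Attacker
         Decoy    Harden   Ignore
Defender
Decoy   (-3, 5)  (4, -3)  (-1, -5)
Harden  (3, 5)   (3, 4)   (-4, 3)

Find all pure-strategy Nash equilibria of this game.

(Harden, Decoy)

(Decoy, Decoy): Defender can switch to Harden (-3 → 3). Not NE.
(Decoy, Harden): Attacker can switch to Decoy (-3 → 5). Not NE.
(Decoy, Ignore): Attacker can switch to Decoy (-5 → 5). Not NE.
(Harden, Decoy): Defender gets 3, best alternative -3; Attacker gets 5, best alternative 4. No profitable deviation — NE.
(Harden, Harden): Defender can switch to Decoy (3 → 4). Not NE.
(Harden, Ignore): Defender can switch to Decoy (-4 → -1). Not NE.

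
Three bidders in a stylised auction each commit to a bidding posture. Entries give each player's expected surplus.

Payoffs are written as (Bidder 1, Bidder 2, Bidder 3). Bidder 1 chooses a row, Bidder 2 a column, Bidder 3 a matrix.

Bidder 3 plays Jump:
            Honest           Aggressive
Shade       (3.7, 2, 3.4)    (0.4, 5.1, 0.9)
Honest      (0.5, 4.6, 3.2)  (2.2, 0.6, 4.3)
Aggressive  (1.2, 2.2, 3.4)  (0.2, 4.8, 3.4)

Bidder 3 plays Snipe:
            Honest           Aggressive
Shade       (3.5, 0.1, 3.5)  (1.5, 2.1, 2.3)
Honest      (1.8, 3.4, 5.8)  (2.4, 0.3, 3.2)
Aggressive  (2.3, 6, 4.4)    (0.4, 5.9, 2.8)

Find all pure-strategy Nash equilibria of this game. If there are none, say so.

Bidder 1 against (Honest, Jump): payoffs 3.7, 0.5, 1.2 → best response Shade.
Bidder 1 against (Honest, Snipe): payoffs 3.5, 1.8, 2.3 → best response Shade.
Bidder 1 against (Aggressive, Jump): payoffs 0.4, 2.2, 0.2 → best response Honest.
Bidder 1 against (Aggressive, Snipe): payoffs 1.5, 2.4, 0.4 → best response Honest.
Bidder 2 against (Shade, Jump): payoffs 2, 5.1 → best response Aggressive.
Bidder 2 against (Shade, Snipe): payoffs 0.1, 2.1 → best response Aggressive.
Bidder 2 against (Honest, Jump): payoffs 4.6, 0.6 → best response Honest.
Bidder 2 against (Honest, Snipe): payoffs 3.4, 0.3 → best response Honest.
Bidder 2 against (Aggressive, Jump): payoffs 2.2, 4.8 → best response Aggressive.
Bidder 2 against (Aggressive, Snipe): payoffs 6, 5.9 → best response Honest.
Bidder 3 against (Shade, Honest): payoffs 3.4, 3.5 → best response Snipe.
Bidder 3 against (Shade, Aggressive): payoffs 0.9, 2.3 → best response Snipe.
Bidder 3 against (Honest, Honest): payoffs 3.2, 5.8 → best response Snipe.
Bidder 3 against (Honest, Aggressive): payoffs 4.3, 3.2 → best response Jump.
Bidder 3 against (Aggressive, Honest): payoffs 3.4, 4.4 → best response Snipe.
Bidder 3 against (Aggressive, Aggressive): payoffs 3.4, 2.8 → best response Jump.
No profile is a mutual best response for all players.

No pure-strategy Nash equilibrium.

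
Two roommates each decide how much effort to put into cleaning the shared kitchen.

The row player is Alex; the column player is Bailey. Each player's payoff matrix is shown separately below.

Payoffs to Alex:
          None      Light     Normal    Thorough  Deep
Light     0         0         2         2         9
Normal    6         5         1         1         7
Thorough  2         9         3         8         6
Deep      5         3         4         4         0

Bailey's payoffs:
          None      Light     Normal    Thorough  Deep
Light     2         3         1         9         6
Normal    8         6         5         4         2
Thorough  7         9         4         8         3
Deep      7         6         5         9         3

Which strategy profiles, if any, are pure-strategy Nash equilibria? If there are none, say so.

For each player, find the best response to each opponent profile; mutual best responses are the pure NE.
Alex against None: payoffs 0, 6, 2, 5 → best response Normal.
Alex against Light: payoffs 0, 5, 9, 3 → best response Thorough.
Alex against Normal: payoffs 2, 1, 3, 4 → best response Deep.
Alex against Thorough: payoffs 2, 1, 8, 4 → best response Thorough.
Alex against Deep: payoffs 9, 7, 6, 0 → best response Light.
Bailey against Light: payoffs 2, 3, 1, 9, 6 → best response Thorough.
Bailey against Normal: payoffs 8, 6, 5, 4, 2 → best response None.
Bailey against Thorough: payoffs 7, 9, 4, 8, 3 → best response Light.
Bailey against Deep: payoffs 7, 6, 5, 9, 3 → best response Thorough.
Mutual best responses: (Normal, None); (Thorough, Light).

(Normal, None), (Thorough, Light)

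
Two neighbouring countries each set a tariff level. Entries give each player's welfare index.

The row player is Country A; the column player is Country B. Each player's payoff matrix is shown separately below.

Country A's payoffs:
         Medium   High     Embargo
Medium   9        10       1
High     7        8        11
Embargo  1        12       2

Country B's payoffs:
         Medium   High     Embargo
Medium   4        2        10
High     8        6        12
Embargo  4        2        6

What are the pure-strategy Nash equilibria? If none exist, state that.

Pure NE: (High, Embargo)

(Medium, Medium): Country B can switch to Embargo (4 → 10). Not NE.
(Medium, High): Country A can switch to Embargo (10 → 12). Not NE.
(Medium, Embargo): Country A can switch to High (1 → 11). Not NE.
(High, Medium): Country A can switch to Medium (7 → 9). Not NE.
(High, High): Country A can switch to Medium (8 → 10). Not NE.
(High, Embargo): Country A gets 11, best alternative 2; Country B gets 12, best alternative 8. No profitable deviation — NE.
(Embargo, Medium): Country A can switch to Medium (1 → 9). Not NE.
(The remaining 2 profiles each have a profitable deviation by the same check.)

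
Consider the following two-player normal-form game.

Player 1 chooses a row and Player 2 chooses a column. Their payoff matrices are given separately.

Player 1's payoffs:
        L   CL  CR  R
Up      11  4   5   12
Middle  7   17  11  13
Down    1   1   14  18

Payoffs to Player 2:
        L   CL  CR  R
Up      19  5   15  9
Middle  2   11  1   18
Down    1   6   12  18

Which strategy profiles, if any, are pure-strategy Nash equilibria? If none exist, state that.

(Up, L): Player 1 gets 11, best alternative 7; Player 2 gets 19, best alternative 15. No profitable deviation — NE.
(Up, CL): Player 1 can switch to Middle (4 → 17). Not NE.
(Up, CR): Player 1 can switch to Middle (5 → 11). Not NE.
(Up, R): Player 1 can switch to Middle (12 → 13). Not NE.
(Middle, L): Player 1 can switch to Up (7 → 11). Not NE.
(Middle, CL): Player 2 can switch to R (11 → 18). Not NE.
(Middle, CR): Player 1 can switch to Down (11 → 14). Not NE.
(Middle, R): Player 1 can switch to Down (13 → 18). Not NE.
(Down, L): Player 1 can switch to Up (1 → 11). Not NE.
(Down, CL): Player 1 can switch to Up (1 → 4). Not NE.
(Down, CR): Player 2 can switch to R (12 → 18). Not NE.
(Down, R): Player 1 gets 18, best alternative 13; Player 2 gets 18, best alternative 12. No profitable deviation — NE.

The pure Nash equilibria are (Up, L), (Down, R).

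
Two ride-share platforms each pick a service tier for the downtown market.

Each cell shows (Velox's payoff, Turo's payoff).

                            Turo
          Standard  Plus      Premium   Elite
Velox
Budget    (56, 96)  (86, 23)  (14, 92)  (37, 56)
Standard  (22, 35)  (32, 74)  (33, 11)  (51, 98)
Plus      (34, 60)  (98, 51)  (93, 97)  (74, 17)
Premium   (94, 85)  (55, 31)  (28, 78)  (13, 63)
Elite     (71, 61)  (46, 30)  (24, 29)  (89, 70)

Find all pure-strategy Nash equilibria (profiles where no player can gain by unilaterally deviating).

(Plus, Premium); (Premium, Standard); (Elite, Elite)

For each player, find the best response to each opponent profile; mutual best responses are the pure NE.
Velox against Standard: payoffs 56, 22, 34, 94, 71 → best response Premium.
Velox against Plus: payoffs 86, 32, 98, 55, 46 → best response Plus.
Velox against Premium: payoffs 14, 33, 93, 28, 24 → best response Plus.
Velox against Elite: payoffs 37, 51, 74, 13, 89 → best response Elite.
Turo against Budget: payoffs 96, 23, 92, 56 → best response Standard.
Turo against Standard: payoffs 35, 74, 11, 98 → best response Elite.
Turo against Plus: payoffs 60, 51, 97, 17 → best response Premium.
Turo against Premium: payoffs 85, 31, 78, 63 → best response Standard.
Turo against Elite: payoffs 61, 30, 29, 70 → best response Elite.
Mutual best responses: (Plus, Premium); (Premium, Standard); (Elite, Elite).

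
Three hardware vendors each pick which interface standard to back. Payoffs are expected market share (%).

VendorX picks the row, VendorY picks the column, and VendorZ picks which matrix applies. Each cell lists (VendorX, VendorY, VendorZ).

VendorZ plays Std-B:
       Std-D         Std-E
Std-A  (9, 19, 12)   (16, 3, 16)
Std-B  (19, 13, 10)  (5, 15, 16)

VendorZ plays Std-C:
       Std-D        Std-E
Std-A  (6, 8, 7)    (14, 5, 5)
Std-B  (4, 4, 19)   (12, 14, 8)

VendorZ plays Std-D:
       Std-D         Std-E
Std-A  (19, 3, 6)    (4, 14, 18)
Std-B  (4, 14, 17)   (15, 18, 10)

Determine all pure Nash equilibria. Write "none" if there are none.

VendorX against (Std-D, Std-B): payoffs 9, 19 → best response Std-B.
VendorX against (Std-D, Std-C): payoffs 6, 4 → best response Std-A.
VendorX against (Std-D, Std-D): payoffs 19, 4 → best response Std-A.
VendorX against (Std-E, Std-B): payoffs 16, 5 → best response Std-A.
VendorX against (Std-E, Std-C): payoffs 14, 12 → best response Std-A.
VendorX against (Std-E, Std-D): payoffs 4, 15 → best response Std-B.
VendorY against (Std-A, Std-B): payoffs 19, 3 → best response Std-D.
VendorY against (Std-A, Std-C): payoffs 8, 5 → best response Std-D.
VendorY against (Std-A, Std-D): payoffs 3, 14 → best response Std-E.
VendorY against (Std-B, Std-B): payoffs 13, 15 → best response Std-E.
VendorY against (Std-B, Std-C): payoffs 4, 14 → best response Std-E.
VendorY against (Std-B, Std-D): payoffs 14, 18 → best response Std-E.
VendorZ against (Std-A, Std-D): payoffs 12, 7, 6 → best response Std-B.
VendorZ against (Std-A, Std-E): payoffs 16, 5, 18 → best response Std-D.
VendorZ against (Std-B, Std-D): payoffs 10, 19, 17 → best response Std-C.
VendorZ against (Std-B, Std-E): payoffs 16, 8, 10 → best response Std-B.
No profile is a mutual best response for all players.

There is no pure-strategy Nash equilibrium.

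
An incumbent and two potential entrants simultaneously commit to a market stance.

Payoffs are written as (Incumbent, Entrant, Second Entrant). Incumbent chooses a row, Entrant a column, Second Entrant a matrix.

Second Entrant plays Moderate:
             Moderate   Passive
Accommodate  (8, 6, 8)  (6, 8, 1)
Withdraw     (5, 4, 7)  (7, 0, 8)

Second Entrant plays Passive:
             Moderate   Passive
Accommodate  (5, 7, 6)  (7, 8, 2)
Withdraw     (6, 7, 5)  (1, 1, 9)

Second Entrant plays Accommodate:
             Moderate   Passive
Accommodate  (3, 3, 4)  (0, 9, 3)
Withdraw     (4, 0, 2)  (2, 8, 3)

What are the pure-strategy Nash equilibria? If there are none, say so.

For each player, find the best response to each opponent profile; mutual best responses are the pure NE.
Incumbent against (Moderate, Moderate): payoffs 8, 5 → best response Accommodate.
Incumbent against (Moderate, Passive): payoffs 5, 6 → best response Withdraw.
Incumbent against (Moderate, Accommodate): payoffs 3, 4 → best response Withdraw.
Incumbent against (Passive, Moderate): payoffs 6, 7 → best response Withdraw.
Incumbent against (Passive, Passive): payoffs 7, 1 → best response Accommodate.
Incumbent against (Passive, Accommodate): payoffs 0, 2 → best response Withdraw.
Entrant against (Accommodate, Moderate): payoffs 6, 8 → best response Passive.
Entrant against (Accommodate, Passive): payoffs 7, 8 → best response Passive.
Entrant against (Accommodate, Accommodate): payoffs 3, 9 → best response Passive.
Entrant against (Withdraw, Moderate): payoffs 4, 0 → best response Moderate.
Entrant against (Withdraw, Passive): payoffs 7, 1 → best response Moderate.
Entrant against (Withdraw, Accommodate): payoffs 0, 8 → best response Passive.
Second Entrant against (Accommodate, Moderate): payoffs 8, 6, 4 → best response Moderate.
Second Entrant against (Accommodate, Passive): payoffs 1, 2, 3 → best response Accommodate.
Second Entrant against (Withdraw, Moderate): payoffs 7, 5, 2 → best response Moderate.
Second Entrant against (Withdraw, Passive): payoffs 8, 9, 3 → best response Passive.
No profile is a mutual best response for all players.

There is no pure-strategy Nash equilibrium.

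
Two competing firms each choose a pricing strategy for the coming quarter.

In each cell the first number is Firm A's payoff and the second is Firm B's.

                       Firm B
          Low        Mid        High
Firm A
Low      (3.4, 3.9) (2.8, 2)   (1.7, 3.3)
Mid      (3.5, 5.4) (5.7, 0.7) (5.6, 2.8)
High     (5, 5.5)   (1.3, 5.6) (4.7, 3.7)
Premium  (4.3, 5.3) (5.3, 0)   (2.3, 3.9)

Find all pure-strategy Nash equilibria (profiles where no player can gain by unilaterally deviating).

There is no pure-strategy Nash equilibrium.

For each player, find the best response to each opponent profile; mutual best responses are the pure NE.
Firm A against Low: payoffs 3.4, 3.5, 5, 4.3 → best response High.
Firm A against Mid: payoffs 2.8, 5.7, 1.3, 5.3 → best response Mid.
Firm A against High: payoffs 1.7, 5.6, 4.7, 2.3 → best response Mid.
Firm B against Low: payoffs 3.9, 2, 3.3 → best response Low.
Firm B against Mid: payoffs 5.4, 0.7, 2.8 → best response Low.
Firm B against High: payoffs 5.5, 5.6, 3.7 → best response Mid.
Firm B against Premium: payoffs 5.3, 0, 3.9 → best response Low.
No profile is a mutual best response for all players.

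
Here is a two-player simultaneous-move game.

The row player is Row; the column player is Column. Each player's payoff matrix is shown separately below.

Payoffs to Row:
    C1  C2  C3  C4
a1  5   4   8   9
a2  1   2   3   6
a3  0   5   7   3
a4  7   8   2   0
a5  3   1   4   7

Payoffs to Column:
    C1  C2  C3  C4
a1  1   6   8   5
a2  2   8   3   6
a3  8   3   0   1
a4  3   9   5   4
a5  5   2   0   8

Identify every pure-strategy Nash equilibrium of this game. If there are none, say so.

The pure Nash equilibria are (a1, C3) and (a4, C2).

Mark each player's best response to every combination of opponents' strategies; a profile where every player is best-responding is a pure Nash equilibrium.
Row against C1: payoffs 5, 1, 0, 7, 3 → best response a4.
Row against C2: payoffs 4, 2, 5, 8, 1 → best response a4.
Row against C3: payoffs 8, 3, 7, 2, 4 → best response a1.
Row against C4: payoffs 9, 6, 3, 0, 7 → best response a1.
Column against a1: payoffs 1, 6, 8, 5 → best response C3.
Column against a2: payoffs 2, 8, 3, 6 → best response C2.
Column against a3: payoffs 8, 3, 0, 1 → best response C1.
Column against a4: payoffs 3, 9, 5, 4 → best response C2.
Column against a5: payoffs 5, 2, 0, 8 → best response C4.
Mutual best responses: (a1, C3); (a4, C2).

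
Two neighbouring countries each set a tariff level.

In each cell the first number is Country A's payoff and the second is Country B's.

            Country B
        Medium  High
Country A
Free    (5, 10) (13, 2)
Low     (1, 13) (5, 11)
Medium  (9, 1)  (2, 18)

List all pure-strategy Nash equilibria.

none

Mark each player's best response to every combination of opponents' strategies; a profile where every player is best-responding is a pure Nash equilibrium.
Country A against Medium: payoffs 5, 1, 9 → best response Medium.
Country A against High: payoffs 13, 5, 2 → best response Free.
Country B against Free: payoffs 10, 2 → best response Medium.
Country B against Low: payoffs 13, 11 → best response Medium.
Country B against Medium: payoffs 1, 18 → best response High.
No profile is a mutual best response for all players.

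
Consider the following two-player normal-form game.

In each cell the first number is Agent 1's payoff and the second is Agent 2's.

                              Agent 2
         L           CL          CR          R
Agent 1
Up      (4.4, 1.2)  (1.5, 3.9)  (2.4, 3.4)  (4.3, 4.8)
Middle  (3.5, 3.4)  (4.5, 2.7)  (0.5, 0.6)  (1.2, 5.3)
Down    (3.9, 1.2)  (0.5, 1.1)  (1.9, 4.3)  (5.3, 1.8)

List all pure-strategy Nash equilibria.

There is no pure-strategy Nash equilibrium.

Agent 1 against L: payoffs 4.4, 3.5, 3.9 → best response Up.
Agent 1 against CL: payoffs 1.5, 4.5, 0.5 → best response Middle.
Agent 1 against CR: payoffs 2.4, 0.5, 1.9 → best response Up.
Agent 1 against R: payoffs 4.3, 1.2, 5.3 → best response Down.
Agent 2 against Up: payoffs 1.2, 3.9, 3.4, 4.8 → best response R.
Agent 2 against Middle: payoffs 3.4, 2.7, 0.6, 5.3 → best response R.
Agent 2 against Down: payoffs 1.2, 1.1, 4.3, 1.8 → best response CR.
No profile is a mutual best response for all players.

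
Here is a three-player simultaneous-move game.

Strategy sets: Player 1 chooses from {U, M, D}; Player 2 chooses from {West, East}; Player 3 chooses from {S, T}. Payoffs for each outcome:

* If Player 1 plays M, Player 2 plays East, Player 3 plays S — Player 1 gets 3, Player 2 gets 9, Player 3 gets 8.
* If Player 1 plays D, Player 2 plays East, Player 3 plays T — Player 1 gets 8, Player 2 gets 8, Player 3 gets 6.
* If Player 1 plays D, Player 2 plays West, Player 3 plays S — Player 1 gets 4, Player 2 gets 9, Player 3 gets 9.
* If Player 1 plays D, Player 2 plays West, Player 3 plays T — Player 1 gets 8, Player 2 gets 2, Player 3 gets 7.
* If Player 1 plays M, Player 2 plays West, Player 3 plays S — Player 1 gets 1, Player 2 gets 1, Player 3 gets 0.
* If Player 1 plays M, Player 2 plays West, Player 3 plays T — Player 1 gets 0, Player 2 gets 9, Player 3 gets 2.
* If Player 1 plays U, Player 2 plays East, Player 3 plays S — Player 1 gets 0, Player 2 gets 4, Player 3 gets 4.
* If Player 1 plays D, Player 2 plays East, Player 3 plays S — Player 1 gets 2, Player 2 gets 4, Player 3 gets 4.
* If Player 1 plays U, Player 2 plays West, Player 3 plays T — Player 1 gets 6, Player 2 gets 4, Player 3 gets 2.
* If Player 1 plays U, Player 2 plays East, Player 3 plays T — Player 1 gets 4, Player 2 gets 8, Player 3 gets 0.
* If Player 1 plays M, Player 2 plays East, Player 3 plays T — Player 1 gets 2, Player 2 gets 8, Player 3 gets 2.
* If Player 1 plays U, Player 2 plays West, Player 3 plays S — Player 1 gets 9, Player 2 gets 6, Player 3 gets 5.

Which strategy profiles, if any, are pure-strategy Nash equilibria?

Check each profile: it is a Nash equilibrium iff no player can strictly gain by switching unilaterally.
(U, West, S): Player 1 gets 9, best alternative 4; Player 2 gets 6, best alternative 4; Player 3 gets 5, best alternative 2. No profitable deviation — NE.
(U, West, T): Player 1 can switch to D (6 → 8). Not NE.
(U, East, S): Player 1 can switch to M (0 → 3). Not NE.
(U, East, T): Player 1 can switch to D (4 → 8). Not NE.
(M, West, S): Player 1 can switch to U (1 → 9). Not NE.
(M, West, T): Player 1 can switch to U (0 → 6). Not NE.
(M, East, S): Player 1 gets 3, best alternative 2; Player 2 gets 9, best alternative 1; Player 3 gets 8, best alternative 2. No profitable deviation — NE.
(M, East, T): Player 1 can switch to U (2 → 4). Not NE.
(D, East, T): Player 1 gets 8, best alternative 4; Player 2 gets 8, best alternative 2; Player 3 gets 6, best alternative 4. No profitable deviation — NE.
(The remaining 3 profiles each have a profitable deviation by the same check.)

(U, West, S); (M, East, S); (D, East, T)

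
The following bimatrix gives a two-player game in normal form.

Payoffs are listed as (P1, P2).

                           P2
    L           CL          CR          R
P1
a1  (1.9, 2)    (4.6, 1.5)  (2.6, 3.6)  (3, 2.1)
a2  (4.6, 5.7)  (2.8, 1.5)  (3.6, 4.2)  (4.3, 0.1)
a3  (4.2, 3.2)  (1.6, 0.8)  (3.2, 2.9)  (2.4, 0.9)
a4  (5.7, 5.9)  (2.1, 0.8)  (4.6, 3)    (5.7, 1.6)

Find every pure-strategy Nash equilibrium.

(a4, L)

P1 against L: payoffs 1.9, 4.6, 4.2, 5.7 → best response a4.
P1 against CL: payoffs 4.6, 2.8, 1.6, 2.1 → best response a1.
P1 against CR: payoffs 2.6, 3.6, 3.2, 4.6 → best response a4.
P1 against R: payoffs 3, 4.3, 2.4, 5.7 → best response a4.
P2 against a1: payoffs 2, 1.5, 3.6, 2.1 → best response CR.
P2 against a2: payoffs 5.7, 1.5, 4.2, 0.1 → best response L.
P2 against a3: payoffs 3.2, 0.8, 2.9, 0.9 → best response L.
P2 against a4: payoffs 5.9, 0.8, 3, 1.6 → best response L.
Mutual best responses: (a4, L).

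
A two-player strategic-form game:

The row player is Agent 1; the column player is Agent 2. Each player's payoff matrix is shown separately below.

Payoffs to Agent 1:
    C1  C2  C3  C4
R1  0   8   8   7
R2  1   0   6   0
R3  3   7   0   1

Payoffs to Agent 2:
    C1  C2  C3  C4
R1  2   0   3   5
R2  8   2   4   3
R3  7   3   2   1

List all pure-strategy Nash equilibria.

(R1, C4) and (R3, C1)

Agent 1 against C1: payoffs 0, 1, 3 → best response R3.
Agent 1 against C2: payoffs 8, 0, 7 → best response R1.
Agent 1 against C3: payoffs 8, 6, 0 → best response R1.
Agent 1 against C4: payoffs 7, 0, 1 → best response R1.
Agent 2 against R1: payoffs 2, 0, 3, 5 → best response C4.
Agent 2 against R2: payoffs 8, 2, 4, 3 → best response C1.
Agent 2 against R3: payoffs 7, 3, 2, 1 → best response C1.
Mutual best responses: (R1, C4); (R3, C1).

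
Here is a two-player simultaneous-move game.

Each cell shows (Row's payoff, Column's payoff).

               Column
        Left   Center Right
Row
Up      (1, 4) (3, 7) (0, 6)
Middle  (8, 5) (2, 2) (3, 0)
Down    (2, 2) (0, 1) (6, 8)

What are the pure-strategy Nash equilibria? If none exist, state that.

Pure-strategy Nash equilibria: (Up, Center) and (Middle, Left) and (Down, Right)

Row against Left: payoffs 1, 8, 2 → best response Middle.
Row against Center: payoffs 3, 2, 0 → best response Up.
Row against Right: payoffs 0, 3, 6 → best response Down.
Column against Up: payoffs 4, 7, 6 → best response Center.
Column against Middle: payoffs 5, 2, 0 → best response Left.
Column against Down: payoffs 2, 1, 8 → best response Right.
Mutual best responses: (Up, Center); (Middle, Left); (Down, Right).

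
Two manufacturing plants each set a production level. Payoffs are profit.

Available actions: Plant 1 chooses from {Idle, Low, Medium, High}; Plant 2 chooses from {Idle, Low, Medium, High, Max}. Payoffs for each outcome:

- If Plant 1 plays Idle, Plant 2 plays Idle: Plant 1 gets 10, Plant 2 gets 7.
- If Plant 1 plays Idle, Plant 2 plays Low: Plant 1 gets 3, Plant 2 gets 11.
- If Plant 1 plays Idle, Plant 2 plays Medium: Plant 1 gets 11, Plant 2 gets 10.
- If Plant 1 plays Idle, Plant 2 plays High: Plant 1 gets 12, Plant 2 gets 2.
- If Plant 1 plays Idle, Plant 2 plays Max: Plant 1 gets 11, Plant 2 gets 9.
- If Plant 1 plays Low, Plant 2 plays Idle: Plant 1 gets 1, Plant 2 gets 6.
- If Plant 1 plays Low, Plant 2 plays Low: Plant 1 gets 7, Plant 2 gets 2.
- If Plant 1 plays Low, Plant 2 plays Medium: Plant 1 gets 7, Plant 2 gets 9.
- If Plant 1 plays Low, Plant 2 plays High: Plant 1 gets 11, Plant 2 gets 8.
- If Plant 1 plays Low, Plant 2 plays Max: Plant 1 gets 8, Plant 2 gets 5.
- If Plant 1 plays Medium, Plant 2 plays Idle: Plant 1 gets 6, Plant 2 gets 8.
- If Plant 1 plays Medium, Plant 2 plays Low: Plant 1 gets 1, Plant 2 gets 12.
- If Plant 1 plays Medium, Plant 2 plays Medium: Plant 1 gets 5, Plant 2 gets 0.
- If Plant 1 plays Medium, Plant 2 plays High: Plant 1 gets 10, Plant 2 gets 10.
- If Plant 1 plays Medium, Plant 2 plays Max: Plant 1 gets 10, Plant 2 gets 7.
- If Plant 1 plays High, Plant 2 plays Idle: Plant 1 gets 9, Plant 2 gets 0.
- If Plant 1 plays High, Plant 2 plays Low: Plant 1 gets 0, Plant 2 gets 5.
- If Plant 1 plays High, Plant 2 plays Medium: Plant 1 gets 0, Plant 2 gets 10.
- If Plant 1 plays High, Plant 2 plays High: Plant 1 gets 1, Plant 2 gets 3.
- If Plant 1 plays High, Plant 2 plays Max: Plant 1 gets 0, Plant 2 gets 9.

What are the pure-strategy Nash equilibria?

There is no pure-strategy Nash equilibrium.

Plant 1 against Idle: payoffs 10, 1, 6, 9 → best response Idle.
Plant 1 against Low: payoffs 3, 7, 1, 0 → best response Low.
Plant 1 against Medium: payoffs 11, 7, 5, 0 → best response Idle.
Plant 1 against High: payoffs 12, 11, 10, 1 → best response Idle.
Plant 1 against Max: payoffs 11, 8, 10, 0 → best response Idle.
Plant 2 against Idle: payoffs 7, 11, 10, 2, 9 → best response Low.
Plant 2 against Low: payoffs 6, 2, 9, 8, 5 → best response Medium.
Plant 2 against Medium: payoffs 8, 12, 0, 10, 7 → best response Low.
Plant 2 against High: payoffs 0, 5, 10, 3, 9 → best response Medium.
No profile is a mutual best response for all players.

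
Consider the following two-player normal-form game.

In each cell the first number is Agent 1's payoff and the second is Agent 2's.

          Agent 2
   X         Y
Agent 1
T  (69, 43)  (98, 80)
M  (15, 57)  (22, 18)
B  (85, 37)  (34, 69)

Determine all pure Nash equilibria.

(T, X): Agent 1 can switch to B (69 → 85). Not NE.
(T, Y): Agent 1 gets 98, best alternative 34; Agent 2 gets 80, best alternative 43. No profitable deviation — NE.
(M, X): Agent 1 can switch to T (15 → 69). Not NE.
(M, Y): Agent 1 can switch to T (22 → 98). Not NE.
(B, X): Agent 2 can switch to Y (37 → 69). Not NE.
(B, Y): Agent 1 can switch to T (34 → 98). Not NE.

The unique pure-strategy Nash equilibrium is (T, Y).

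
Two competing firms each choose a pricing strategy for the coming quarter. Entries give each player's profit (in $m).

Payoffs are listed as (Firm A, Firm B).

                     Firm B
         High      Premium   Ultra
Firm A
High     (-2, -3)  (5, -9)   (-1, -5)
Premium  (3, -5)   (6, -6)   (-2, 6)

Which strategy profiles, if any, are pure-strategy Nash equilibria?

(High, High): Firm A can switch to Premium (-2 → 3). Not NE.
(High, Premium): Firm A can switch to Premium (5 → 6). Not NE.
(High, Ultra): Firm B can switch to High (-5 → -3). Not NE.
(Premium, High): Firm B can switch to Ultra (-5 → 6). Not NE.
(Premium, Premium): Firm B can switch to High (-6 → -5). Not NE.
(Premium, Ultra): Firm A can switch to High (-2 → -1). Not NE.

This game has no pure Nash equilibrium.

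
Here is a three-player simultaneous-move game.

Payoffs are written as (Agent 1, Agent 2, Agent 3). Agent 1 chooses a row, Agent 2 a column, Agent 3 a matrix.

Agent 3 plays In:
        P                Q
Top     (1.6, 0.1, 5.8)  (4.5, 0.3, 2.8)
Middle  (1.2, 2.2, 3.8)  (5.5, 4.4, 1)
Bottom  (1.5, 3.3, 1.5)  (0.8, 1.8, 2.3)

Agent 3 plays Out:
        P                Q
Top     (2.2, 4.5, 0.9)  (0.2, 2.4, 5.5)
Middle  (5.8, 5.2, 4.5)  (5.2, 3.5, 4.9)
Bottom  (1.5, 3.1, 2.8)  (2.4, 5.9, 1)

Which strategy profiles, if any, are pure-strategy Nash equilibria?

Mark each player's best response to every combination of opponents' strategies; a profile where every player is best-responding is a pure Nash equilibrium.
Agent 1 against (P, In): payoffs 1.6, 1.2, 1.5 → best response Top.
Agent 1 against (P, Out): payoffs 2.2, 5.8, 1.5 → best response Middle.
Agent 1 against (Q, In): payoffs 4.5, 5.5, 0.8 → best response Middle.
Agent 1 against (Q, Out): payoffs 0.2, 5.2, 2.4 → best response Middle.
Agent 2 against (Top, In): payoffs 0.1, 0.3 → best response Q.
Agent 2 against (Top, Out): payoffs 4.5, 2.4 → best response P.
Agent 2 against (Middle, In): payoffs 2.2, 4.4 → best response Q.
Agent 2 against (Middle, Out): payoffs 5.2, 3.5 → best response P.
Agent 2 against (Bottom, In): payoffs 3.3, 1.8 → best response P.
Agent 2 against (Bottom, Out): payoffs 3.1, 5.9 → best response Q.
Agent 3 against (Top, P): payoffs 5.8, 0.9 → best response In.
Agent 3 against (Top, Q): payoffs 2.8, 5.5 → best response Out.
Agent 3 against (Middle, P): payoffs 3.8, 4.5 → best response Out.
Agent 3 against (Middle, Q): payoffs 1, 4.9 → best response Out.
Agent 3 against (Bottom, P): payoffs 1.5, 2.8 → best response Out.
Agent 3 against (Bottom, Q): payoffs 2.3, 1 → best response In.
Mutual best responses: (Middle, P, Out).

Pure NE: (Middle, P, Out)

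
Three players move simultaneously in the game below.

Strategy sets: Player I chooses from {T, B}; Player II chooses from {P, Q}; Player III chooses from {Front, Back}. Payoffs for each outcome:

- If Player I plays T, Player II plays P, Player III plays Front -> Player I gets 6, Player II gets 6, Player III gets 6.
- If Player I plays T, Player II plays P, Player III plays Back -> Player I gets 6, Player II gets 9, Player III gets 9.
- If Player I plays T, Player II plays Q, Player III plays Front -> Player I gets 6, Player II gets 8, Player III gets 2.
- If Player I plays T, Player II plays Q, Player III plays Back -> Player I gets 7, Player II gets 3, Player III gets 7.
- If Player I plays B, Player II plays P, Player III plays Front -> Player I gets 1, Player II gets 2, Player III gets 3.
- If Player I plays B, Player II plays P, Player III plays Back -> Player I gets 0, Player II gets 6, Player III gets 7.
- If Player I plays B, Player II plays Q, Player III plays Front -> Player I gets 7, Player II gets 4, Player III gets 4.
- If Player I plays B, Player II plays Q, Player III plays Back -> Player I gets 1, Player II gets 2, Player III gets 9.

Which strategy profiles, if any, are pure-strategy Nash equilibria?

Player I against (P, Front): payoffs 6, 1 → best response T.
Player I against (P, Back): payoffs 6, 0 → best response T.
Player I against (Q, Front): payoffs 6, 7 → best response B.
Player I against (Q, Back): payoffs 7, 1 → best response T.
Player II against (T, Front): payoffs 6, 8 → best response Q.
Player II against (T, Back): payoffs 9, 3 → best response P.
Player II against (B, Front): payoffs 2, 4 → best response Q.
Player II against (B, Back): payoffs 6, 2 → best response P.
Player III against (T, P): payoffs 6, 9 → best response Back.
Player III against (T, Q): payoffs 2, 7 → best response Back.
Player III against (B, P): payoffs 3, 7 → best response Back.
Player III against (B, Q): payoffs 4, 9 → best response Back.
Mutual best responses: (T, P, Back).

(T, P, Back)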